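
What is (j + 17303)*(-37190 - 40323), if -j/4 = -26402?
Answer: -9527200343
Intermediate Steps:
j = 105608 (j = -4*(-26402) = 105608)
(j + 17303)*(-37190 - 40323) = (105608 + 17303)*(-37190 - 40323) = 122911*(-77513) = -9527200343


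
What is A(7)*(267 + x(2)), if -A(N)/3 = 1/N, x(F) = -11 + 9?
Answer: -795/7 ≈ -113.57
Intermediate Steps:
x(F) = -2
A(N) = -3/N
A(7)*(267 + x(2)) = (-3/7)*(267 - 2) = -3*⅐*265 = -3/7*265 = -795/7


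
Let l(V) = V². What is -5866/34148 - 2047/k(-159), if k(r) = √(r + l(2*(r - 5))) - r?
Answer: 2658098825/701263328 - 10235*√4297/82144 ≈ -4.3772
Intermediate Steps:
k(r) = √(r + (-10 + 2*r)²) - r (k(r) = √(r + (2*(r - 5))²) - r = √(r + (2*(-5 + r))²) - r = √(r + (-10 + 2*r)²) - r)
-5866/34148 - 2047/k(-159) = -5866/34148 - 2047/(√(-159 + 4*(-5 - 159)²) - 1*(-159)) = -5866*1/34148 - 2047/(√(-159 + 4*(-164)²) + 159) = -2933/17074 - 2047/(√(-159 + 4*26896) + 159) = -2933/17074 - 2047/(√(-159 + 107584) + 159) = -2933/17074 - 2047/(√107425 + 159) = -2933/17074 - 2047/(5*√4297 + 159) = -2933/17074 - 2047/(159 + 5*√4297)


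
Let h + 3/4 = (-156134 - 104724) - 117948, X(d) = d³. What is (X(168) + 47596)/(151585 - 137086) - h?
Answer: 21988433185/57996 ≈ 3.7914e+5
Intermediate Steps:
h = -1515227/4 (h = -¾ + ((-156134 - 104724) - 117948) = -¾ + (-260858 - 117948) = -¾ - 378806 = -1515227/4 ≈ -3.7881e+5)
(X(168) + 47596)/(151585 - 137086) - h = (168³ + 47596)/(151585 - 137086) - 1*(-1515227/4) = (4741632 + 47596)/14499 + 1515227/4 = 4789228*(1/14499) + 1515227/4 = 4789228/14499 + 1515227/4 = 21988433185/57996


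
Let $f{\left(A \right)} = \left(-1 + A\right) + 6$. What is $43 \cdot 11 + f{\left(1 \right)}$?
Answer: $479$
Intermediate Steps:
$f{\left(A \right)} = 5 + A$
$43 \cdot 11 + f{\left(1 \right)} = 43 \cdot 11 + \left(5 + 1\right) = 473 + 6 = 479$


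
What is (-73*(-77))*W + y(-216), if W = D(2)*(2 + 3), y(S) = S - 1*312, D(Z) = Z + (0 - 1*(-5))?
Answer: 196207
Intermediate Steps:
D(Z) = 5 + Z (D(Z) = Z + (0 + 5) = Z + 5 = 5 + Z)
y(S) = -312 + S (y(S) = S - 312 = -312 + S)
W = 35 (W = (5 + 2)*(2 + 3) = 7*5 = 35)
(-73*(-77))*W + y(-216) = -73*(-77)*35 + (-312 - 216) = 5621*35 - 528 = 196735 - 528 = 196207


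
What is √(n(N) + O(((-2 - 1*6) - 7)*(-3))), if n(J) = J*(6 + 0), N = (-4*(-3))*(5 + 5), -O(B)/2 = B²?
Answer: 3*I*√370 ≈ 57.706*I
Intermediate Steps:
O(B) = -2*B²
N = 120 (N = 12*10 = 120)
n(J) = 6*J (n(J) = J*6 = 6*J)
√(n(N) + O(((-2 - 1*6) - 7)*(-3))) = √(6*120 - 2*9*((-2 - 1*6) - 7)²) = √(720 - 2*9*((-2 - 6) - 7)²) = √(720 - 2*9*(-8 - 7)²) = √(720 - 2*(-15*(-3))²) = √(720 - 2*45²) = √(720 - 2*2025) = √(720 - 4050) = √(-3330) = 3*I*√370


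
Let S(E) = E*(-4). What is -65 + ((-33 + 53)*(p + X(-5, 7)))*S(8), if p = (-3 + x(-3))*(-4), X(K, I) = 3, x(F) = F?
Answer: -17345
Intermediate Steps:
S(E) = -4*E
p = 24 (p = (-3 - 3)*(-4) = -6*(-4) = 24)
-65 + ((-33 + 53)*(p + X(-5, 7)))*S(8) = -65 + ((-33 + 53)*(24 + 3))*(-4*8) = -65 + (20*27)*(-32) = -65 + 540*(-32) = -65 - 17280 = -17345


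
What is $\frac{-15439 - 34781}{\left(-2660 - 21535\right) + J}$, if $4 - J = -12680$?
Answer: $\frac{5580}{1279} \approx 4.3628$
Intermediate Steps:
$J = 12684$ ($J = 4 - -12680 = 4 + 12680 = 12684$)
$\frac{-15439 - 34781}{\left(-2660 - 21535\right) + J} = \frac{-15439 - 34781}{\left(-2660 - 21535\right) + 12684} = - \frac{50220}{-24195 + 12684} = - \frac{50220}{-11511} = \left(-50220\right) \left(- \frac{1}{11511}\right) = \frac{5580}{1279}$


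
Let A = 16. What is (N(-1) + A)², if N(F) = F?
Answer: 225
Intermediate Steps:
(N(-1) + A)² = (-1 + 16)² = 15² = 225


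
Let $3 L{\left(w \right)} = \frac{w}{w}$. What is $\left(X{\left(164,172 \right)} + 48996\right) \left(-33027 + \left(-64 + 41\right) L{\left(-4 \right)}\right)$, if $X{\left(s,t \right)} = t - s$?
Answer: $- \frac{4856492416}{3} \approx -1.6188 \cdot 10^{9}$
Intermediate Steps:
$L{\left(w \right)} = \frac{1}{3}$ ($L{\left(w \right)} = \frac{w \frac{1}{w}}{3} = \frac{1}{3} \cdot 1 = \frac{1}{3}$)
$\left(X{\left(164,172 \right)} + 48996\right) \left(-33027 + \left(-64 + 41\right) L{\left(-4 \right)}\right) = \left(\left(172 - 164\right) + 48996\right) \left(-33027 + \left(-64 + 41\right) \frac{1}{3}\right) = \left(\left(172 - 164\right) + 48996\right) \left(-33027 - \frac{23}{3}\right) = \left(8 + 48996\right) \left(-33027 - \frac{23}{3}\right) = 49004 \left(- \frac{99104}{3}\right) = - \frac{4856492416}{3}$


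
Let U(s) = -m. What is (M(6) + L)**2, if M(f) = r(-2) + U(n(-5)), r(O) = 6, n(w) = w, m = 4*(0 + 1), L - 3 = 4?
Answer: 81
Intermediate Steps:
L = 7 (L = 3 + 4 = 7)
m = 4 (m = 4*1 = 4)
U(s) = -4 (U(s) = -1*4 = -4)
M(f) = 2 (M(f) = 6 - 4 = 2)
(M(6) + L)**2 = (2 + 7)**2 = 9**2 = 81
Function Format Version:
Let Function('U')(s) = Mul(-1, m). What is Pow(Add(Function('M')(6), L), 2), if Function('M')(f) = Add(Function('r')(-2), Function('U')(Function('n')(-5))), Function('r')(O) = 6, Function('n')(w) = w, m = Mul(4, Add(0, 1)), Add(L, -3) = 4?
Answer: 81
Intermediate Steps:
L = 7 (L = Add(3, 4) = 7)
m = 4 (m = Mul(4, 1) = 4)
Function('U')(s) = -4 (Function('U')(s) = Mul(-1, 4) = -4)
Function('M')(f) = 2 (Function('M')(f) = Add(6, -4) = 2)
Pow(Add(Function('M')(6), L), 2) = Pow(Add(2, 7), 2) = Pow(9, 2) = 81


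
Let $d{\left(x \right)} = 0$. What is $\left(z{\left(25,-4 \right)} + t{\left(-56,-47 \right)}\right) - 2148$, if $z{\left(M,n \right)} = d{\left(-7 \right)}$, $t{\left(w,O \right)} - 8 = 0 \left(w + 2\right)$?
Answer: $-2140$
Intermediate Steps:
$t{\left(w,O \right)} = 8$ ($t{\left(w,O \right)} = 8 + 0 \left(w + 2\right) = 8 + 0 \left(2 + w\right) = 8 + 0 = 8$)
$z{\left(M,n \right)} = 0$
$\left(z{\left(25,-4 \right)} + t{\left(-56,-47 \right)}\right) - 2148 = \left(0 + 8\right) - 2148 = 8 - 2148 = -2140$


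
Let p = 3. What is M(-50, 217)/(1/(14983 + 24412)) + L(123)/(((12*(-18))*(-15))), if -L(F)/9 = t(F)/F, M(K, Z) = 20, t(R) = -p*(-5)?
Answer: 2325880799/2952 ≈ 7.8790e+5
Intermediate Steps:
t(R) = 15 (t(R) = -1*3*(-5) = -3*(-5) = 15)
L(F) = -135/F
M(-50, 217)/(1/(14983 + 24412)) + L(123)/(((12*(-18))*(-15))) = 20/(1/(14983 + 24412)) + (-135/123)/(((12*(-18))*(-15))) = 20/(1/39395) + (-135*1/123)/((-216*(-15))) = 20/(1/39395) - 45/41/3240 = 20*39395 - 45/41*1/3240 = 787900 - 1/2952 = 2325880799/2952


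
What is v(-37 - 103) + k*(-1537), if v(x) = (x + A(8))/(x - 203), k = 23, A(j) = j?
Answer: -12125261/343 ≈ -35351.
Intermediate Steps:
v(x) = (8 + x)/(-203 + x) (v(x) = (x + 8)/(x - 203) = (8 + x)/(-203 + x))
v(-37 - 103) + k*(-1537) = (8 + (-37 - 103))/(-203 + (-37 - 103)) + 23*(-1537) = (8 - 140)/(-203 - 140) - 35351 = -132/(-343) - 35351 = -1/343*(-132) - 35351 = 132/343 - 35351 = -12125261/343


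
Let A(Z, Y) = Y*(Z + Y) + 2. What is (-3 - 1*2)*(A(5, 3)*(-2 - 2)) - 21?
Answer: 499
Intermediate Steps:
A(Z, Y) = 2 + Y*(Y + Z) (A(Z, Y) = Y*(Y + Z) + 2 = 2 + Y*(Y + Z))
(-3 - 1*2)*(A(5, 3)*(-2 - 2)) - 21 = (-3 - 1*2)*((2 + 3² + 3*5)*(-2 - 2)) - 21 = (-3 - 2)*((2 + 9 + 15)*(-4)) - 21 = -130*(-4) - 21 = -5*(-104) - 21 = 520 - 21 = 499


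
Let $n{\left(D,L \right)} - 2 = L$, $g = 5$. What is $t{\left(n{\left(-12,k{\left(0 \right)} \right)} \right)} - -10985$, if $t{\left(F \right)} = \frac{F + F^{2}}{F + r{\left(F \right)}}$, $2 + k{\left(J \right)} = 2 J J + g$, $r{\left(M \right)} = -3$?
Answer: $11000$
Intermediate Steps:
$k{\left(J \right)} = 3 + 2 J^{2}$ ($k{\left(J \right)} = -2 + \left(2 J J + 5\right) = -2 + \left(2 J^{2} + 5\right) = -2 + \left(5 + 2 J^{2}\right) = 3 + 2 J^{2}$)
$n{\left(D,L \right)} = 2 + L$
$t{\left(F \right)} = \frac{F + F^{2}}{-3 + F}$ ($t{\left(F \right)} = \frac{F + F^{2}}{F - 3} = \frac{F + F^{2}}{-3 + F}$)
$t{\left(n{\left(-12,k{\left(0 \right)} \right)} \right)} - -10985 = \frac{\left(2 + \left(3 + 2 \cdot 0^{2}\right)\right) \left(1 + \left(2 + \left(3 + 2 \cdot 0^{2}\right)\right)\right)}{-3 + \left(2 + \left(3 + 2 \cdot 0^{2}\right)\right)} - -10985 = \frac{\left(2 + \left(3 + 2 \cdot 0\right)\right) \left(1 + \left(2 + \left(3 + 2 \cdot 0\right)\right)\right)}{-3 + \left(2 + \left(3 + 2 \cdot 0\right)\right)} + 10985 = \frac{\left(2 + \left(3 + 0\right)\right) \left(1 + \left(2 + \left(3 + 0\right)\right)\right)}{-3 + \left(2 + \left(3 + 0\right)\right)} + 10985 = \frac{\left(2 + 3\right) \left(1 + \left(2 + 3\right)\right)}{-3 + \left(2 + 3\right)} + 10985 = \frac{5 \left(1 + 5\right)}{-3 + 5} + 10985 = 5 \cdot \frac{1}{2} \cdot 6 + 10985 = 15 + 10985 = 11000$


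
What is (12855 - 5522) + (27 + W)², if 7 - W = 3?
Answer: 8294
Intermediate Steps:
W = 4 (W = 7 - 1*3 = 7 - 3 = 4)
(12855 - 5522) + (27 + W)² = (12855 - 5522) + (27 + 4)² = 7333 + 31² = 7333 + 961 = 8294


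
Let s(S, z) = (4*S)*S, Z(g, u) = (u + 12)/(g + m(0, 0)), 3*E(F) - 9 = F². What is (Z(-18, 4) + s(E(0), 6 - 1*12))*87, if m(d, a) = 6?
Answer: 3016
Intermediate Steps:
E(F) = 3 + F²/3
Z(g, u) = (12 + u)/(6 + g) (Z(g, u) = (u + 12)/(g + 6) = (12 + u)/(6 + g))
s(S, z) = 4*S²
(Z(-18, 4) + s(E(0), 6 - 1*12))*87 = ((12 + 4)/(6 - 18) + 4*(3 + (⅓)*0²)²)*87 = (16/(-12) + 4*(3 + (⅓)*0)²)*87 = (-1/12*16 + 4*(3 + 0)²)*87 = (-4/3 + 4*3²)*87 = (-4/3 + 4*9)*87 = (-4/3 + 36)*87 = (104/3)*87 = 3016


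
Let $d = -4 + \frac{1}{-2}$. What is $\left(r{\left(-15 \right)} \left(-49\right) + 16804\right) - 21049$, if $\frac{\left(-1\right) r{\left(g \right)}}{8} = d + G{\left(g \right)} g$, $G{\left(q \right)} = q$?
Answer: $82191$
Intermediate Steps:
$d = - \frac{9}{2}$ ($d = -4 - \frac{1}{2} = - \frac{9}{2} \approx -4.5$)
$r{\left(g \right)} = 36 - 8 g^{2}$ ($r{\left(g \right)} = - 8 \left(- \frac{9}{2} + g g\right) = - 8 \left(- \frac{9}{2} + g^{2}\right) = 36 - 8 g^{2}$)
$\left(r{\left(-15 \right)} \left(-49\right) + 16804\right) - 21049 = \left(\left(36 - 8 \left(-15\right)^{2}\right) \left(-49\right) + 16804\right) - 21049 = \left(\left(36 - 1800\right) \left(-49\right) + 16804\right) - 21049 = \left(\left(-1764\right) \left(-49\right) + 16804\right) - 21049 = \left(86436 + 16804\right) - 21049 = 103240 - 21049 = 82191$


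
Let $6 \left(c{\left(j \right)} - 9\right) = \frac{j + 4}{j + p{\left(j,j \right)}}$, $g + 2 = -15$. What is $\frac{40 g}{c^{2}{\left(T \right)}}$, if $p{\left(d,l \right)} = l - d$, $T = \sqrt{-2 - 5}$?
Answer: $\frac{171360}{\left(4 + 55 i \sqrt{7}\right)^{2}} \approx -8.0742 - 0.44423 i$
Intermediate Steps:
$T = i \sqrt{7}$ ($T = \sqrt{-7} = i \sqrt{7} \approx 2.6458 i$)
$g = -17$ ($g = -2 - 15 = -17$)
$c{\left(j \right)} = 9 + \frac{4 + j}{6 j}$ ($c{\left(j \right)} = 9 + \frac{\left(j + 4\right) \frac{1}{j + \left(j - j\right)}}{6} = 9 + \frac{\left(4 + j\right) \frac{1}{j + 0}}{6} = 9 + \frac{\left(4 + j\right) \frac{1}{j}}{6} = 9 + \frac{\frac{1}{j} \left(4 + j\right)}{6} = 9 + \frac{4 + j}{6 j}$)
$\frac{40 g}{c^{2}{\left(T \right)}} = \frac{40 \left(-17\right)}{\left(\frac{4 + 55 i \sqrt{7}}{6 i \sqrt{7}}\right)^{2}} = - \frac{680}{\left(\frac{- \frac{i \sqrt{7}}{7} \left(4 + 55 i \sqrt{7}\right)}{6}\right)^{2}} = - \frac{680}{\left(- \frac{i \sqrt{7} \left(4 + 55 i \sqrt{7}\right)}{42}\right)^{2}} = - \frac{680}{\left(- \frac{1}{252}\right) \left(4 + 55 i \sqrt{7}\right)^{2}} = - 680 \left(- \frac{252}{\left(4 + 55 i \sqrt{7}\right)^{2}}\right) = \frac{171360}{\left(4 + 55 i \sqrt{7}\right)^{2}}$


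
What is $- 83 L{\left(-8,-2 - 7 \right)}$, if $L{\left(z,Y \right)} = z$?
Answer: $664$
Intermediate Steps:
$- 83 L{\left(-8,-2 - 7 \right)} = \left(-83\right) \left(-8\right) = 664$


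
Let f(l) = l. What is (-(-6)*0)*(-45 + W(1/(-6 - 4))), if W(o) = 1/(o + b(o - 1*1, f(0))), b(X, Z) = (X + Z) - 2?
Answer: 0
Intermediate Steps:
b(X, Z) = -2 + X + Z
W(o) = 1/(-3 + 2*o) (W(o) = 1/(o + (-2 + (o - 1*1) + 0)) = 1/(o + (-2 + (o - 1) + 0)) = 1/(o + (-2 + (-1 + o) + 0)) = 1/(o + (-3 + o)) = 1/(-3 + 2*o))
(-(-6)*0)*(-45 + W(1/(-6 - 4))) = (-(-6)*0)*(-45 + 1/(-3 + 2/(-6 - 4))) = (-6*0)*(-45 + 1/(-3 + 2/(-10))) = 0*(-45 + 1/(-3 + 2*(-1/10))) = 0*(-45 + 1/(-3 - 1/5)) = 0*(-45 + 1/(-16/5)) = 0*(-45 - 5/16) = 0*(-725/16) = 0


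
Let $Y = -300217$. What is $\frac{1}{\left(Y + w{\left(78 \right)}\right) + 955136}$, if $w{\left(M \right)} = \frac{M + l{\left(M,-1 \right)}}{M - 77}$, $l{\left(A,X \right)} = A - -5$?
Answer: $\frac{1}{655080} \approx 1.5265 \cdot 10^{-6}$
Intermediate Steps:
$l{\left(A,X \right)} = 5 + A$ ($l{\left(A,X \right)} = A + 5 = 5 + A$)
$w{\left(M \right)} = \frac{5 + 2 M}{-77 + M}$ ($w{\left(M \right)} = \frac{M + \left(5 + M\right)}{M - 77} = \frac{5 + 2 M}{-77 + M}$)
$\frac{1}{\left(Y + w{\left(78 \right)}\right) + 955136} = \frac{1}{\left(-300217 + \frac{5 + 2 \cdot 78}{-77 + 78}\right) + 955136} = \frac{1}{\left(-300217 + \frac{5 + 156}{1}\right) + 955136} = \frac{1}{\left(-300217 + 1 \cdot 161\right) + 955136} = \frac{1}{\left(-300217 + 161\right) + 955136} = \frac{1}{-300056 + 955136} = \frac{1}{655080}$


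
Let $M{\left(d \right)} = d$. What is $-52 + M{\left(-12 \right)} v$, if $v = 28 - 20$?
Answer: $-148$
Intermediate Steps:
$v = 8$ ($v = 28 - 20 = 8$)
$-52 + M{\left(-12 \right)} v = -52 - 96 = -148$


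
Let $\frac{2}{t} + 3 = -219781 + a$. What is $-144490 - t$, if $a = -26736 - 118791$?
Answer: $- \frac{52783786388}{365311} \approx -1.4449 \cdot 10^{5}$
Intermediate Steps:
$a = -145527$ ($a = -26736 - 118791 = -145527$)
$t = - \frac{2}{365311}$ ($t = \frac{2}{-3 - 365308} = \frac{2}{-365311} = 2 \left(- \frac{1}{365311}\right) = - \frac{2}{365311} \approx -5.4748 \cdot 10^{-6}$)
$-144490 - t = -144490 - - \frac{2}{365311} = -144490 + \frac{2}{365311} = - \frac{52783786388}{365311}$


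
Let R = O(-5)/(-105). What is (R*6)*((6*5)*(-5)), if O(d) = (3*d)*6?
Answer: -5400/7 ≈ -771.43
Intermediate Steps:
O(d) = 18*d
R = 6/7 (R = (18*(-5))/(-105) = -90*(-1/105) = 6/7 ≈ 0.85714)
(R*6)*((6*5)*(-5)) = ((6/7)*6)*((6*5)*(-5)) = 36*(30*(-5))/7 = (36/7)*(-150) = -5400/7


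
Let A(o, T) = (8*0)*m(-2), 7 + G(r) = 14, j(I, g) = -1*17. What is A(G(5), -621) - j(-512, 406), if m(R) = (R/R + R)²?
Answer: 17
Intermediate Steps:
m(R) = (1 + R)²
j(I, g) = -17
G(r) = 7 (G(r) = -7 + 14 = 7)
A(o, T) = 0 (A(o, T) = (8*0)*(1 - 2)² = 0*(-1)² = 0*1 = 0)
A(G(5), -621) - j(-512, 406) = 0 - 1*(-17) = 0 + 17 = 17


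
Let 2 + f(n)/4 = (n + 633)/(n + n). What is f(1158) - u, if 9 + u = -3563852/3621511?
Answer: 3548817126/698951623 ≈ 5.0773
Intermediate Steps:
f(n) = -8 + 2*(633 + n)/n (f(n) = -8 + 4*((n + 633)/(n + n)) = -8 + 4*((633 + n)/((2*n))) = -8 + 4*((633 + n)*(1/(2*n))) = -8 + 4*((633 + n)/(2*n)) = -8 + 2*(633 + n)/n)
u = -36157451/3621511 (u = -9 - 3563852/3621511 = -36157451/3621511 ≈ -9.9841)
f(1158) - u = (-6 + 1266/1158) - 1*(-36157451/3621511) = (-6 + 1266*(1/1158)) + 36157451/3621511 = (-6 + 211/193) + 36157451/3621511 = -947/193 + 36157451/3621511 = 3548817126/698951623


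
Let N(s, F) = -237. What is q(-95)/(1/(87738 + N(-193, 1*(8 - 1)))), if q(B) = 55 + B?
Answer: -3500040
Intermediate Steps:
q(-95)/(1/(87738 + N(-193, 1*(8 - 1)))) = (55 - 95)/(1/(87738 - 237)) = -40/(1/87501) = -40/1/87501 = -40*87501 = -3500040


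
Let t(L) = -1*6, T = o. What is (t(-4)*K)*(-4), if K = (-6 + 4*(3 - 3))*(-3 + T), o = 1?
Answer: 288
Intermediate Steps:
T = 1
t(L) = -6
K = 12 (K = (-6 + 4*(3 - 3))*(-3 + 1) = (-6 + 4*0)*(-2) = (-6 + 0)*(-2) = -6*(-2) = 12)
(t(-4)*K)*(-4) = -6*12*(-4) = -72*(-4) = 288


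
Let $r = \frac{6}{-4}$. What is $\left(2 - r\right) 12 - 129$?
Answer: $-87$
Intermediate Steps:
$r = - \frac{3}{2}$ ($r = 6 \left(- \frac{1}{4}\right) = - \frac{3}{2} \approx -1.5$)
$\left(2 - r\right) 12 - 129 = \left(2 - - \frac{3}{2}\right) 12 - 129 = \left(2 + \frac{3}{2}\right) 12 - 129 = \frac{7}{2} \cdot 12 - 129 = 42 - 129 = -87$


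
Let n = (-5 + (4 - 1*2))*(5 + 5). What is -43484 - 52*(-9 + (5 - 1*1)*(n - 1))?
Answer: -36568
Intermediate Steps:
n = -30 (n = (-5 + (4 - 2))*10 = (-5 + 2)*10 = -3*10 = -30)
-43484 - 52*(-9 + (5 - 1*1)*(n - 1)) = -43484 - 52*(-9 + (5 - 1*1)*(-30 - 1)) = -43484 - 52*(-9 + (5 - 1)*(-31)) = -43484 - 52*(-9 + 4*(-31)) = -43484 - 52*(-9 - 124) = -43484 - 52*(-133) = -43484 - 1*(-6916) = -43484 + 6916 = -36568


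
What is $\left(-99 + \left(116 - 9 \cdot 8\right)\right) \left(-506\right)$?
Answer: $27830$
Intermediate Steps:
$\left(-99 + \left(116 - 9 \cdot 8\right)\right) \left(-506\right) = \left(-99 + \left(116 - 72\right)\right) \left(-506\right) = \left(-99 + 44\right) \left(-506\right) = \left(-55\right) \left(-506\right) = 27830$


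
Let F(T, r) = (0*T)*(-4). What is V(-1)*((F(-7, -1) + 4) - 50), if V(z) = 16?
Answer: -736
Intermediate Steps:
F(T, r) = 0 (F(T, r) = 0*(-4) = 0)
V(-1)*((F(-7, -1) + 4) - 50) = 16*((0 + 4) - 50) = 16*(4 - 50) = 16*(-46) = -736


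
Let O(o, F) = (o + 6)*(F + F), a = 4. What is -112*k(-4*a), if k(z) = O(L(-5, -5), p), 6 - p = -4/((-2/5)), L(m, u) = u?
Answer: 896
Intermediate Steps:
p = -4 (p = 6 - (-4)/((-2/5)) = 6 - (-4)/((-2*⅕)) = 6 - (-4)/(-⅖) = 6 - (-4)*(-5)/2 = 6 - 1*10 = 6 - 10 = -4)
O(o, F) = 2*F*(6 + o) (O(o, F) = (6 + o)*(2*F) = 2*F*(6 + o))
k(z) = -8 (k(z) = 2*(-4)*(6 - 5) = 2*(-4)*1 = -8)
-112*k(-4*a) = -112*(-8) = 896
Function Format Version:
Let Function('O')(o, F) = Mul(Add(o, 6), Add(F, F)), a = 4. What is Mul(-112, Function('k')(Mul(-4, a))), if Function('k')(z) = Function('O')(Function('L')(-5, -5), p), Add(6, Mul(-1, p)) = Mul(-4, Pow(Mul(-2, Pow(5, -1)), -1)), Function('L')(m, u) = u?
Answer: 896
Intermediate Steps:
p = -4 (p = Add(6, Mul(-1, Mul(-4, Pow(Mul(-2, Pow(5, -1)), -1)))) = Add(6, Mul(-1, Mul(-4, Pow(Mul(-2, Rational(1, 5)), -1)))) = Add(6, Mul(-1, Mul(-4, Pow(Rational(-2, 5), -1)))) = Add(6, Mul(-1, Mul(-4, Rational(-5, 2)))) = Add(6, Mul(-1, 10)) = Add(6, -10) = -4)
Function('O')(o, F) = Mul(2, F, Add(6, o)) (Function('O')(o, F) = Mul(Add(6, o), Mul(2, F)) = Mul(2, F, Add(6, o)))
Function('k')(z) = -8 (Function('k')(z) = Mul(2, -4, Add(6, -5)) = Mul(2, -4, 1) = -8)
Mul(-112, Function('k')(Mul(-4, a))) = Mul(-112, -8) = 896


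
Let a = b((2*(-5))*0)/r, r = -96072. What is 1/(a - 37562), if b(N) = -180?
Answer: -8006/300721357 ≈ -2.6623e-5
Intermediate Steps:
a = 15/8006 (a = -180/(-96072) = -180*(-1/96072) = 15/8006 ≈ 0.0018736)
1/(a - 37562) = 1/(15/8006 - 37562) = 1/(-300721357/8006) = -8006/300721357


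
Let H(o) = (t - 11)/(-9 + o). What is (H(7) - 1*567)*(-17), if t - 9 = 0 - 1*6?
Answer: 9571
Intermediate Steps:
t = 3 (t = 9 + (0 - 1*6) = 9 + (0 - 6) = 9 - 6 = 3)
H(o) = -8/(-9 + o) (H(o) = (3 - 11)/(-9 + o) = -8/(-9 + o))
(H(7) - 1*567)*(-17) = (-8/(-9 + 7) - 1*567)*(-17) = (-8/(-2) - 567)*(-17) = (-8*(-1/2) - 567)*(-17) = (4 - 567)*(-17) = -563*(-17) = 9571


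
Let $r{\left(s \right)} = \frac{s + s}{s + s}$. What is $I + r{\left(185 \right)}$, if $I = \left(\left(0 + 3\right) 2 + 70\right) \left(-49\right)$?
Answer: $-3723$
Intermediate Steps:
$I = -3724$ ($I = \left(3 \cdot 2 + 70\right) \left(-49\right) = \left(6 + 70\right) \left(-49\right) = 76 \left(-49\right) = -3724$)
$r{\left(s \right)} = 1$ ($r{\left(s \right)} = \frac{2 s}{2 s} = 2 s \frac{1}{2 s} = 1$)
$I + r{\left(185 \right)} = -3724 + 1 = -3723$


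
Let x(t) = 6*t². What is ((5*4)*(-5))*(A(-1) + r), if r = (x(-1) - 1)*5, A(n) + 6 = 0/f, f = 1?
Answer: -1900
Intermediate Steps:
A(n) = -6 (A(n) = -6 + 0/1 = -6 + 0*1 = -6 + 0 = -6)
r = 25 (r = (6*(-1)² - 1)*5 = (6*1 - 1)*5 = (6 - 1)*5 = 5*5 = 25)
((5*4)*(-5))*(A(-1) + r) = ((5*4)*(-5))*(-6 + 25) = (20*(-5))*19 = -100*19 = -1900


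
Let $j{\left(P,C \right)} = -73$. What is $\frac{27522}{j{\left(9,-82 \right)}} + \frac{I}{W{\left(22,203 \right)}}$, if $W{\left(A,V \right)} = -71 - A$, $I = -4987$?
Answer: $- \frac{2195495}{6789} \approx -323.39$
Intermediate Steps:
$\frac{27522}{j{\left(9,-82 \right)}} + \frac{I}{W{\left(22,203 \right)}} = \frac{27522}{-73} - \frac{4987}{-71 - 22} = 27522 \left(- \frac{1}{73}\right) - \frac{4987}{-71 - 22} = - \frac{27522}{73} - \frac{4987}{-93} = - \frac{27522}{73} - - \frac{4987}{93} = - \frac{27522}{73} + \frac{4987}{93} = - \frac{2195495}{6789}$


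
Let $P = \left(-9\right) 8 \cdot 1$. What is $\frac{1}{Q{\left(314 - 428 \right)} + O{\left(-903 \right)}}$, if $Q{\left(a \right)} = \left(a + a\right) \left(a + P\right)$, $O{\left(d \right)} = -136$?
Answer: $\frac{1}{42272} \approx 2.3656 \cdot 10^{-5}$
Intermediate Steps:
$P = -72$ ($P = \left(-72\right) 1 = -72$)
$Q{\left(a \right)} = 2 a \left(-72 + a\right)$ ($Q{\left(a \right)} = \left(a + a\right) \left(a - 72\right) = 2 a \left(-72 + a\right)$)
$\frac{1}{Q{\left(314 - 428 \right)} + O{\left(-903 \right)}} = \frac{1}{2 \left(314 - 428\right) \left(-72 + \left(314 - 428\right)\right) - 136} = \frac{1}{2 \left(-114\right) \left(-72 - 114\right) - 136} = \frac{1}{2 \left(-114\right) \left(-186\right) - 136} = \frac{1}{42408 - 136} = \frac{1}{42272}$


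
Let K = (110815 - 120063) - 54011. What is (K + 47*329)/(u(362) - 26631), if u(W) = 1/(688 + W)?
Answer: 50185800/27962549 ≈ 1.7948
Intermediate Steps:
K = -63259 (K = -9248 - 54011 = -63259)
(K + 47*329)/(u(362) - 26631) = (-63259 + 47*329)/(1/(688 + 362) - 26631) = (-63259 + 15463)/(1/1050 - 26631) = -47796/(1/1050 - 26631) = -47796/(-27962549/1050) = -47796*(-1050/27962549) = 50185800/27962549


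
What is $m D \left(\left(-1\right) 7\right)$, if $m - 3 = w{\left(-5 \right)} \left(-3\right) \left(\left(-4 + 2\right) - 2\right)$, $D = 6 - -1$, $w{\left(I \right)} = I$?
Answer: $2793$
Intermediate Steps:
$D = 7$ ($D = 6 + 1 = 7$)
$m = -57$ ($m = 3 + \left(-5\right) \left(-3\right) \left(\left(-4 + 2\right) - 2\right) = 3 + 15 \left(-2 - 2\right) = 3 + 15 \left(-4\right) = 3 - 60 = -57$)
$m D \left(\left(-1\right) 7\right) = \left(-57\right) 7 \left(\left(-1\right) 7\right) = \left(-399\right) \left(-7\right) = 2793$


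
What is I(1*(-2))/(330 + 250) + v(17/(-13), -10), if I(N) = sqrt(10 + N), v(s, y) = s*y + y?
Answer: 40/13 + sqrt(2)/290 ≈ 3.0818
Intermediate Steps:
v(s, y) = y + s*y
I(1*(-2))/(330 + 250) + v(17/(-13), -10) = sqrt(10 + 1*(-2))/(330 + 250) - 10*(1 + 17/(-13)) = sqrt(10 - 2)/580 - 10*(1 + 17*(-1/13)) = sqrt(8)/580 - 10*(1 - 17/13) = (2*sqrt(2))/580 - 10*(-4/13) = sqrt(2)/290 + 40/13 = 40/13 + sqrt(2)/290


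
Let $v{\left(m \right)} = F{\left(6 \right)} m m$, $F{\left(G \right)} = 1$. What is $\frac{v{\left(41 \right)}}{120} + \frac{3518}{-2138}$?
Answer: $\frac{1585909}{128280} \approx 12.363$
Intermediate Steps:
$v{\left(m \right)} = m^{2}$ ($v{\left(m \right)} = 1 m m = m m = m^{2}$)
$\frac{v{\left(41 \right)}}{120} + \frac{3518}{-2138} = \frac{41^{2}}{120} + \frac{3518}{-2138} = 1681 \cdot \frac{1}{120} + 3518 \left(- \frac{1}{2138}\right) = \frac{1681}{120} - \frac{1759}{1069} = \frac{1585909}{128280}$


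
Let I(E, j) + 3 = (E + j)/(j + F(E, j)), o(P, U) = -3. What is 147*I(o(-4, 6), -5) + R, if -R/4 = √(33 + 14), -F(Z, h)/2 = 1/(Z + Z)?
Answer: -189 - 4*√47 ≈ -216.42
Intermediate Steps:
F(Z, h) = -1/Z (F(Z, h) = -2/(Z + Z) = -2*1/(2*Z) = -1/Z)
I(E, j) = -3 + (E + j)/(j - 1/E)
R = -4*√47 (R = -4*√(33 + 14) = -4*√47 ≈ -27.423)
147*I(o(-4, 6), -5) + R = 147*((3 - 1*(-3)*(-1*(-3) + 2*(-5)))/(-1 - 3*(-5))) - 4*√47 = 147*((3 - 1*(-3)*(3 - 10))/(-1 + 15)) - 4*√47 = 147*((3 - 1*(-3)*(-7))/14) - 4*√47 = 147*((3 - 21)/14) - 4*√47 = 147*((1/14)*(-18)) - 4*√47 = 147*(-9/7) - 4*√47 = -189 - 4*√47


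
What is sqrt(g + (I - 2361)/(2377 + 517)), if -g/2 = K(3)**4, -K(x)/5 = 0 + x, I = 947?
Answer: I*sqrt(211999184279)/1447 ≈ 318.2*I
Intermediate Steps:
K(x) = -5*x (K(x) = -5*(0 + x) = -5*x)
g = -101250 (g = -2*(-5*3)**4 = -2*(-15)**4 = -2*50625 = -101250)
sqrt(g + (I - 2361)/(2377 + 517)) = sqrt(-101250 + (947 - 2361)/(2377 + 517)) = sqrt(-101250 - 1414/2894) = sqrt(-101250 - 1414*1/2894) = sqrt(-101250 - 707/1447) = sqrt(-146509457/1447) = I*sqrt(211999184279)/1447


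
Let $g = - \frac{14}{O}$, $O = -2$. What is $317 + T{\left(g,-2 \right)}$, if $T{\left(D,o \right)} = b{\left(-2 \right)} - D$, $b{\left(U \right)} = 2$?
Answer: $312$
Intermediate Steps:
$g = 7$ ($g = - \frac{14}{-2} = \left(-14\right) \left(- \frac{1}{2}\right) = 7$)
$T{\left(D,o \right)} = 2 - D$
$317 + T{\left(g,-2 \right)} = 317 + \left(2 - 7\right) = 317 - 5 = 312$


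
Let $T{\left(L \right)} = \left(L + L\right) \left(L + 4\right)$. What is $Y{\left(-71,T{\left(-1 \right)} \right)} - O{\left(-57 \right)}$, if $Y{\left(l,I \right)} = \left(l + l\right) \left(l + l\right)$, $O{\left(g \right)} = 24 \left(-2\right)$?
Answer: $20212$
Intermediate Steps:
$O{\left(g \right)} = -48$
$T{\left(L \right)} = 2 L \left(4 + L\right)$
$Y{\left(l,I \right)} = 4 l^{2}$ ($Y{\left(l,I \right)} = 2 l 2 l = 4 l^{2}$)
$Y{\left(-71,T{\left(-1 \right)} \right)} - O{\left(-57 \right)} = 4 \left(-71\right)^{2} - -48 = 4 \cdot 5041 + 48 = 20164 + 48 = 20212$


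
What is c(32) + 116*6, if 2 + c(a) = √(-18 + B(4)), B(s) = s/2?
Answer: 694 + 4*I ≈ 694.0 + 4.0*I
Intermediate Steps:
B(s) = s/2 (B(s) = s*(½) = s/2)
c(a) = -2 + 4*I (c(a) = -2 + √(-18 + (½)*4) = -2 + √(-18 + 2) = -2 + √(-16) = -2 + 4*I)
c(32) + 116*6 = (-2 + 4*I) + 116*6 = (-2 + 4*I) + 696 = 694 + 4*I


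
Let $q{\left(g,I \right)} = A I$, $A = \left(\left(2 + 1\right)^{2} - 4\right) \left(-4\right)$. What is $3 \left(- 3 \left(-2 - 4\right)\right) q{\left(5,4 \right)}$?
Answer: $-4320$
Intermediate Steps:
$A = -20$ ($A = \left(3^{2} - 4\right) \left(-4\right) = \left(9 - 4\right) \left(-4\right) = 5 \left(-4\right) = -20$)
$q{\left(g,I \right)} = - 20 I$
$3 \left(- 3 \left(-2 - 4\right)\right) q{\left(5,4 \right)} = 3 \left(- 3 \left(-2 - 4\right)\right) \left(\left(-20\right) 4\right) = 3 \left(\left(-3\right) \left(-6\right)\right) \left(-80\right) = 3 \cdot 18 \left(-80\right) = 54 \left(-80\right) = -4320$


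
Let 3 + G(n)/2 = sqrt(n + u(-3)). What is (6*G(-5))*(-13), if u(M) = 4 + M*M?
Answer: 468 - 312*sqrt(2) ≈ 26.765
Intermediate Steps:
u(M) = 4 + M**2
G(n) = -6 + 2*sqrt(13 + n) (G(n) = -6 + 2*sqrt(n + (4 + (-3)**2)) = -6 + 2*sqrt(n + (4 + 9)) = -6 + 2*sqrt(n + 13) = -6 + 2*sqrt(13 + n))
(6*G(-5))*(-13) = (6*(-6 + 2*sqrt(13 - 5)))*(-13) = (6*(-6 + 2*sqrt(8)))*(-13) = (6*(-6 + 2*(2*sqrt(2))))*(-13) = (6*(-6 + 4*sqrt(2)))*(-13) = (-36 + 24*sqrt(2))*(-13) = 468 - 312*sqrt(2)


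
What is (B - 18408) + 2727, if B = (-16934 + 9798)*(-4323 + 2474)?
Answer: 13178783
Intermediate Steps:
B = 13194464 (B = -7136*(-1849) = 13194464)
(B - 18408) + 2727 = (13194464 - 18408) + 2727 = 13176056 + 2727 = 13178783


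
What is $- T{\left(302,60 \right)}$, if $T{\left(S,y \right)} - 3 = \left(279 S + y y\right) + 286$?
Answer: $-88147$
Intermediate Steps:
$T{\left(S,y \right)} = 289 + y^{2} + 279 S$ ($T{\left(S,y \right)} = 3 + \left(\left(279 S + y y\right) + 286\right) = 3 + \left(\left(279 S + y^{2}\right) + 286\right) = 3 + \left(\left(y^{2} + 279 S\right) + 286\right) = 3 + \left(286 + y^{2} + 279 S\right) = 289 + y^{2} + 279 S$)
$- T{\left(302,60 \right)} = - (289 + 60^{2} + 279 \cdot 302) = - (289 + 3600 + 84258) = \left(-1\right) 88147 = -88147$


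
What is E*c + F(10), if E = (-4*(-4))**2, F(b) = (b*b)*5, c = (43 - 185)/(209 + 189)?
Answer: 81324/199 ≈ 408.66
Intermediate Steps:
c = -71/199 (c = -142/398 = -142*1/398 = -71/199 ≈ -0.35678)
F(b) = 5*b**2 (F(b) = b**2*5 = 5*b**2)
E = 256 (E = 16**2 = 256)
E*c + F(10) = 256*(-71/199) + 5*10**2 = -18176/199 + 5*100 = -18176/199 + 500 = 81324/199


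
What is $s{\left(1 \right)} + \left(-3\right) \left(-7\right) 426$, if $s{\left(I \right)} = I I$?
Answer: $8947$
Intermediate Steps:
$s{\left(I \right)} = I^{2}$
$s{\left(1 \right)} + \left(-3\right) \left(-7\right) 426 = 1^{2} + \left(-3\right) \left(-7\right) 426 = 1 + 21 \cdot 426 = 1 + 8946 = 8947$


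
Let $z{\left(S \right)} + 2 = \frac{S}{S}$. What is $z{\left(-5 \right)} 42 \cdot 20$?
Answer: $-840$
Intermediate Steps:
$z{\left(S \right)} = -1$ ($z{\left(S \right)} = -2 + \frac{S}{S} = -2 + 1 = -1$)
$z{\left(-5 \right)} 42 \cdot 20 = \left(-1\right) 42 \cdot 20 = \left(-42\right) 20 = -840$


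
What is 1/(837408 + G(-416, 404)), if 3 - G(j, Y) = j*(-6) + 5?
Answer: 1/834910 ≈ 1.1977e-6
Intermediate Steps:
G(j, Y) = -2 + 6*j (G(j, Y) = 3 - (j*(-6) + 5) = 3 - (-6*j + 5) = 3 - (5 - 6*j) = 3 + (-5 + 6*j) = -2 + 6*j)
1/(837408 + G(-416, 404)) = 1/(837408 + (-2 + 6*(-416))) = 1/(837408 + (-2 - 2496)) = 1/(837408 - 2498) = 1/834910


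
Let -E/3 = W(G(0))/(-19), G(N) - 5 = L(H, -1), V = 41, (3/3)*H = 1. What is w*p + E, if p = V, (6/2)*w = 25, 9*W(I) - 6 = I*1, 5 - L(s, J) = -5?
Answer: 19496/57 ≈ 342.04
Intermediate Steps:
H = 1
L(s, J) = 10 (L(s, J) = 5 - 1*(-5) = 5 + 5 = 10)
G(N) = 15 (G(N) = 5 + 10 = 15)
W(I) = ⅔ + I/9 (W(I) = ⅔ + (I*1)/9 = ⅔ + I/9)
w = 25/3 (w = (⅓)*25 = 25/3 ≈ 8.3333)
E = 7/19 (E = -3*(⅔ + (⅑)*15)/(-19) = -3*(⅔ + 5/3)*(-1)/19 = -7*(-1)/19 = -3*(-7/57) = 7/19 ≈ 0.36842)
p = 41
w*p + E = (25/3)*41 + 7/19 = 1025/3 + 7/19 = 19496/57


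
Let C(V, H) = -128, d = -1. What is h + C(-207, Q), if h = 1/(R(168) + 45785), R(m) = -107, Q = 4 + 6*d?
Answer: -5846783/45678 ≈ -128.00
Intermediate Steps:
Q = -2 (Q = 4 + 6*(-1) = 4 - 6 = -2)
h = 1/45678 (h = 1/(-107 + 45785) = 1/45678 ≈ 2.1892e-5)
h + C(-207, Q) = 1/45678 - 128 = -5846783/45678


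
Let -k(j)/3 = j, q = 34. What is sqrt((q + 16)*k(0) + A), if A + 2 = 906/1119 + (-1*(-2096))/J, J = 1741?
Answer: 2*sqrt(1429313993)/649393 ≈ 0.11644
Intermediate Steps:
k(j) = -3*j
A = 8804/649393 (A = -2 + (906/1119 - 1*(-2096)/1741) = -2 + (906*(1/1119) + 2096*(1/1741)) = -2 + (302/373 + 2096/1741) = -2 + 1307590/649393 = 8804/649393 ≈ 0.013557)
sqrt((q + 16)*k(0) + A) = sqrt((34 + 16)*(-3*0) + 8804/649393) = sqrt(50*0 + 8804/649393) = sqrt(0 + 8804/649393) = sqrt(8804/649393) = 2*sqrt(1429313993)/649393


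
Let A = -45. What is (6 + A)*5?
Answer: -195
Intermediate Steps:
(6 + A)*5 = (6 - 45)*5 = -39*5 = -195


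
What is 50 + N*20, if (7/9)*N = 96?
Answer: 17630/7 ≈ 2518.6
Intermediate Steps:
N = 864/7 (N = (9/7)*96 = 864/7 ≈ 123.43)
50 + N*20 = 50 + (864/7)*20 = 50 + 17280/7 = 17630/7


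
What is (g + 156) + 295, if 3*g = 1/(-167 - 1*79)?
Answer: 332837/738 ≈ 451.00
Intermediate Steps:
g = -1/738 (g = 1/(3*(-167 - 1*79)) = 1/(3*(-167 - 79)) = (⅓)/(-246) = (⅓)*(-1/246) = -1/738 ≈ -0.0013550)
(g + 156) + 295 = (-1/738 + 156) + 295 = 115127/738 + 295 = 332837/738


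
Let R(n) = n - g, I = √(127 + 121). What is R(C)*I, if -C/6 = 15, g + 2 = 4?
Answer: -184*√62 ≈ -1448.8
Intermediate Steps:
g = 2 (g = -2 + 4 = 2)
C = -90 (C = -6*15 = -90)
I = 2*√62 (I = √248 = 2*√62 ≈ 15.748)
R(n) = -2 + n (R(n) = n - 1*2 = n - 2 = -2 + n)
R(C)*I = (-2 - 90)*(2*√62) = -184*√62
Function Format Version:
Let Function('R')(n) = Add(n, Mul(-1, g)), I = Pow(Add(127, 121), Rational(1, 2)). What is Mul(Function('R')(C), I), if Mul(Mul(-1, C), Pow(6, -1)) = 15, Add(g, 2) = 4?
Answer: Mul(-184, Pow(62, Rational(1, 2))) ≈ -1448.8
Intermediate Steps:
g = 2 (g = Add(-2, 4) = 2)
C = -90 (C = Mul(-6, 15) = -90)
I = Mul(2, Pow(62, Rational(1, 2))) (I = Pow(248, Rational(1, 2)) = Mul(2, Pow(62, Rational(1, 2))) ≈ 15.748)
Function('R')(n) = Add(-2, n) (Function('R')(n) = Add(n, Mul(-1, 2)) = Add(n, -2) = Add(-2, n))
Mul(Function('R')(C), I) = Mul(Add(-2, -90), Mul(2, Pow(62, Rational(1, 2)))) = Mul(-92, Mul(2, Pow(62, Rational(1, 2)))) = Mul(-184, Pow(62, Rational(1, 2)))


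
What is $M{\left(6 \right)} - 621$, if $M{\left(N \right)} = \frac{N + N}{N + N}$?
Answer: $-620$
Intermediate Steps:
$M{\left(N \right)} = 1$ ($M{\left(N \right)} = \frac{2 N}{2 N} = 2 N \frac{1}{2 N} = 1$)
$M{\left(6 \right)} - 621 = 1 - 621 = -620$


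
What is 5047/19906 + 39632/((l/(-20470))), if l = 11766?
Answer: -218230031287/3165054 ≈ -68950.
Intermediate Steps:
5047/19906 + 39632/((l/(-20470))) = 5047/19906 + 39632/((11766/(-20470))) = 5047*(1/19906) + 39632/((11766*(-1/20470))) = 5047/19906 + 39632/(-5883/10235) = 5047/19906 + 39632*(-10235/5883) = 5047/19906 - 405633520/5883 = -218230031287/3165054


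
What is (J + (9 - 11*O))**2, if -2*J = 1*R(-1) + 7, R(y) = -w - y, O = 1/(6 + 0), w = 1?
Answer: 121/9 ≈ 13.444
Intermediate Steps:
O = 1/6 ≈ 0.16667
R(y) = -1 - y (R(y) = -1*1 - y = -1 - y)
J = -7/2 (J = -(1*(-1 - 1*(-1)) + 7)/2 = -(1*(-1 + 1) + 7)/2 = -(1*0 + 7)/2 = -(0 + 7)/2 = -1/2*7 = -7/2 ≈ -3.5000)
(J + (9 - 11*O))**2 = (-7/2 + (9 - 11*1/6))**2 = (-7/2 + (9 - 11/6))**2 = (-7/2 + 43/6)**2 = (11/3)**2 = 121/9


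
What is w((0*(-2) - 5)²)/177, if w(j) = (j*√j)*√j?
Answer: 625/177 ≈ 3.5311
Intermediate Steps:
w(j) = j² (w(j) = j^(3/2)*√j = j²)
w((0*(-2) - 5)²)/177 = ((0*(-2) - 5)²)²/177 = ((0 - 5)²)²*(1/177) = ((-5)²)²*(1/177) = 25²*(1/177) = 625*(1/177) = 625/177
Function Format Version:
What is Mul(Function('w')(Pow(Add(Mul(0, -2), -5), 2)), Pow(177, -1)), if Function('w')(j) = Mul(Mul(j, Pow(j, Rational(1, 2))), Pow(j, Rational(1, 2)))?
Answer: Rational(625, 177) ≈ 3.5311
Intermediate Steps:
Function('w')(j) = Pow(j, 2) (Function('w')(j) = Mul(Pow(j, Rational(3, 2)), Pow(j, Rational(1, 2))) = Pow(j, 2))
Mul(Function('w')(Pow(Add(Mul(0, -2), -5), 2)), Pow(177, -1)) = Mul(Pow(Pow(Add(Mul(0, -2), -5), 2), 2), Pow(177, -1)) = Mul(Pow(Pow(Add(0, -5), 2), 2), Rational(1, 177)) = Mul(Pow(Pow(-5, 2), 2), Rational(1, 177)) = Mul(Pow(25, 2), Rational(1, 177)) = Mul(625, Rational(1, 177)) = Rational(625, 177)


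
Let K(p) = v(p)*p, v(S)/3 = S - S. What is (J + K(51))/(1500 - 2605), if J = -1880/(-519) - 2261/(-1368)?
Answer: -65707/13763880 ≈ -0.0047739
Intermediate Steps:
v(S) = 0 (v(S) = 3*(S - S) = 3*0 = 0)
J = 65707/12456 (J = -1880*(-1/519) - 2261*(-1/1368) = 1880/519 + 119/72 = 65707/12456 ≈ 5.2751)
K(p) = 0 (K(p) = 0*p = 0)
(J + K(51))/(1500 - 2605) = (65707/12456 + 0)/(1500 - 2605) = (65707/12456)/(-1105) = (65707/12456)*(-1/1105) = -65707/13763880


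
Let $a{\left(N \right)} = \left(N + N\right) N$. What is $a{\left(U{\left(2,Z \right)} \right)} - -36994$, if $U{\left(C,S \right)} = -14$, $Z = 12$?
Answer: $37386$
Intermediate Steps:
$a{\left(N \right)} = 2 N^{2}$ ($a{\left(N \right)} = 2 N N = 2 N^{2}$)
$a{\left(U{\left(2,Z \right)} \right)} - -36994 = 2 \left(-14\right)^{2} - -36994 = 2 \cdot 196 + 36994 = 392 + 36994 = 37386$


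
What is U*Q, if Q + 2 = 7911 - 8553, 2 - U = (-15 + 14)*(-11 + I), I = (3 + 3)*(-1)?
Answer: 9660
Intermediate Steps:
I = -6 (I = 6*(-1) = -6)
U = -15 (U = 2 - (-15 + 14)*(-11 - 6) = 2 - (-1)*(-17) = 2 - 1*17 = 2 - 17 = -15)
Q = -644 (Q = -2 + (7911 - 8553) = -2 - 642 = -644)
U*Q = -15*(-644) = 9660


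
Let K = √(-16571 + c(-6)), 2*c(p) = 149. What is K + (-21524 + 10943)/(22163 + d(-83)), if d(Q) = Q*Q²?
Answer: 3527/183208 + I*√65986/2 ≈ 0.019251 + 128.44*I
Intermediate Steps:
d(Q) = Q³
c(p) = 149/2 (c(p) = (½)*149 = 149/2)
K = I*√65986/2 (K = √(-16571 + 149/2) = √(-32993/2) = I*√65986/2 ≈ 128.44*I)
K + (-21524 + 10943)/(22163 + d(-83)) = I*√65986/2 + (-21524 + 10943)/(22163 + (-83)³) = I*√65986/2 - 10581/(22163 - 571787) = I*√65986/2 - 10581/(-549624) = I*√65986/2 - 10581*(-1/549624) = I*√65986/2 + 3527/183208 = 3527/183208 + I*√65986/2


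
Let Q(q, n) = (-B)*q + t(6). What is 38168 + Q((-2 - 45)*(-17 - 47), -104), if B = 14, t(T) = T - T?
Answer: -3944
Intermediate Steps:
t(T) = 0
Q(q, n) = -14*q (Q(q, n) = (-1*14)*q + 0 = -14*q + 0 = -14*q)
38168 + Q((-2 - 45)*(-17 - 47), -104) = 38168 - 14*(-2 - 45)*(-17 - 47) = 38168 - (-658)*(-64) = 38168 - 14*3008 = 38168 - 42112 = -3944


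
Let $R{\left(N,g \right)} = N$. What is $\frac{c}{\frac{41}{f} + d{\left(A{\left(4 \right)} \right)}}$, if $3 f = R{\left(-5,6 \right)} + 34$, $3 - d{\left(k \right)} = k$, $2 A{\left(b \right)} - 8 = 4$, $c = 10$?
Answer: $\frac{145}{18} \approx 8.0556$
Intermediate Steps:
$A{\left(b \right)} = 6$ ($A{\left(b \right)} = 4 + \frac{1}{2} \cdot 4 = 4 + 2 = 6$)
$d{\left(k \right)} = 3 - k$
$f = \frac{29}{3}$ ($f = \frac{-5 + 34}{3} = \frac{1}{3} \cdot 29 = \frac{29}{3} \approx 9.6667$)
$\frac{c}{\frac{41}{f} + d{\left(A{\left(4 \right)} \right)}} = \frac{1}{\frac{41}{\frac{29}{3}} + \left(3 - 6\right)} 10 = \frac{1}{41 \cdot \frac{3}{29} + \left(3 - 6\right)} 10 = \frac{1}{\frac{123}{29} - 3} \cdot 10 = \frac{1}{\frac{36}{29}} \cdot 10 = \frac{29}{36} \cdot 10 = \frac{145}{18}$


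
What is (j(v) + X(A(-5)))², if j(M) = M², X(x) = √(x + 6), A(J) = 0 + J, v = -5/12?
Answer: 28561/20736 ≈ 1.3774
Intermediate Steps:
v = -5/12 (v = -5*1/12 = -5/12 ≈ -0.41667)
A(J) = J
X(x) = √(6 + x)
(j(v) + X(A(-5)))² = ((-5/12)² + √(6 - 5))² = (25/144 + √1)² = (25/144 + 1)² = (169/144)² = 28561/20736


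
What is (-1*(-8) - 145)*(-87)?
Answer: 11919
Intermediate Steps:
(-1*(-8) - 145)*(-87) = (8 - 145)*(-87) = -137*(-87) = 11919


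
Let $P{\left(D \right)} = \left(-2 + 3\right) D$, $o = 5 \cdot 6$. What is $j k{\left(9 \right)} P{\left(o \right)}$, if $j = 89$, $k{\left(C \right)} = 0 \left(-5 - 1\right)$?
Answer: $0$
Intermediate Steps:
$k{\left(C \right)} = 0$ ($k{\left(C \right)} = 0 \left(-6\right) = 0$)
$o = 30$
$P{\left(D \right)} = D$ ($P{\left(D \right)} = 1 D = D$)
$j k{\left(9 \right)} P{\left(o \right)} = 89 \cdot 0 \cdot 30 = 0 \cdot 30 = 0$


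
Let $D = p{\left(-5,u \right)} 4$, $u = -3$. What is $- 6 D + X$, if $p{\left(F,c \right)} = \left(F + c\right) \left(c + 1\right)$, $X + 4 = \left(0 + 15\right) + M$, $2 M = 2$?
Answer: $-372$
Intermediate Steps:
$M = 1$ ($M = \frac{1}{2} \cdot 2 = 1$)
$X = 12$ ($X = -4 + \left(\left(0 + 15\right) + 1\right) = -4 + \left(15 + 1\right) = -4 + 16 = 12$)
$p{\left(F,c \right)} = \left(1 + c\right) \left(F + c\right)$ ($p{\left(F,c \right)} = \left(F + c\right) \left(1 + c\right) = \left(1 + c\right) \left(F + c\right)$)
$D = 64$ ($D = \left(-5 - 3 + \left(-3\right)^{2} - -15\right) 4 = \left(-5 - 3 + 9 + 15\right) 4 = 16 \cdot 4 = 64$)
$- 6 D + X = \left(-6\right) 64 + 12 = -384 + 12 = -372$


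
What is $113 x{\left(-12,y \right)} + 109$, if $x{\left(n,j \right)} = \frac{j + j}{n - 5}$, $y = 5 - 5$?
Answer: $109$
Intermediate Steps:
$y = 0$ ($y = 5 - 5 = 0$)
$x{\left(n,j \right)} = \frac{2 j}{-5 + n}$
$113 x{\left(-12,y \right)} + 109 = 113 \cdot 2 \cdot 0 \frac{1}{-5 - 12} + 109 = 113 \cdot 2 \cdot 0 \frac{1}{-17} + 109 = 113 \cdot 2 \cdot 0 \left(- \frac{1}{17}\right) + 109 = 113 \cdot 0 + 109 = 0 + 109 = 109$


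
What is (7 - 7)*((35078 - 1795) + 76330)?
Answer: 0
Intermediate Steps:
(7 - 7)*((35078 - 1795) + 76330) = 0*(33283 + 76330) = 0*109613 = 0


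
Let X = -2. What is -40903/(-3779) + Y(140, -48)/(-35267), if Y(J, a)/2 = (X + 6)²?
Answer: 1442405173/133273993 ≈ 10.823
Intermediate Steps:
Y(J, a) = 32 (Y(J, a) = 2*(-2 + 6)² = 2*4² = 2*16 = 32)
-40903/(-3779) + Y(140, -48)/(-35267) = -40903/(-3779) + 32/(-35267) = -40903*(-1/3779) + 32*(-1/35267) = 40903/3779 - 32/35267 = 1442405173/133273993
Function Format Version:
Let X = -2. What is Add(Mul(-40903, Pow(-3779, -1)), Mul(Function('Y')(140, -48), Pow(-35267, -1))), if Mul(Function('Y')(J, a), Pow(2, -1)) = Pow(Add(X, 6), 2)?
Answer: Rational(1442405173, 133273993) ≈ 10.823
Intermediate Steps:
Function('Y')(J, a) = 32 (Function('Y')(J, a) = Mul(2, Pow(Add(-2, 6), 2)) = Mul(2, Pow(4, 2)) = Mul(2, 16) = 32)
Add(Mul(-40903, Pow(-3779, -1)), Mul(Function('Y')(140, -48), Pow(-35267, -1))) = Add(Mul(-40903, Pow(-3779, -1)), Mul(32, Pow(-35267, -1))) = Add(Mul(-40903, Rational(-1, 3779)), Mul(32, Rational(-1, 35267))) = Add(Rational(40903, 3779), Rational(-32, 35267)) = Rational(1442405173, 133273993)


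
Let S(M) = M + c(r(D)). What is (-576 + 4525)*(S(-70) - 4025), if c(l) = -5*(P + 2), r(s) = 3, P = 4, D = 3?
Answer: -16289625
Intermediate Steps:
c(l) = -30 (c(l) = -5*(4 + 2) = -5*6 = -30)
S(M) = -30 + M (S(M) = M - 30 = -30 + M)
(-576 + 4525)*(S(-70) - 4025) = (-576 + 4525)*((-30 - 70) - 4025) = 3949*(-100 - 4025) = 3949*(-4125) = -16289625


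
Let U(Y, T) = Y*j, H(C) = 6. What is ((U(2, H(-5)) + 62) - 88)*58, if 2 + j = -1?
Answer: -1856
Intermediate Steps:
j = -3 (j = -2 - 1 = -3)
U(Y, T) = -3*Y (U(Y, T) = Y*(-3) = -3*Y)
((U(2, H(-5)) + 62) - 88)*58 = ((-3*2 + 62) - 88)*58 = ((-6 + 62) - 88)*58 = (56 - 88)*58 = -32*58 = -1856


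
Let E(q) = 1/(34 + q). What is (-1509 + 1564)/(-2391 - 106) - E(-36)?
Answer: 217/454 ≈ 0.47797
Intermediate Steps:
(-1509 + 1564)/(-2391 - 106) - E(-36) = (-1509 + 1564)/(-2391 - 106) - 1/(34 - 36) = 55/(-2497) - 1/(-2) = 55*(-1/2497) - 1*(-½) = -5/227 + ½ = 217/454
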